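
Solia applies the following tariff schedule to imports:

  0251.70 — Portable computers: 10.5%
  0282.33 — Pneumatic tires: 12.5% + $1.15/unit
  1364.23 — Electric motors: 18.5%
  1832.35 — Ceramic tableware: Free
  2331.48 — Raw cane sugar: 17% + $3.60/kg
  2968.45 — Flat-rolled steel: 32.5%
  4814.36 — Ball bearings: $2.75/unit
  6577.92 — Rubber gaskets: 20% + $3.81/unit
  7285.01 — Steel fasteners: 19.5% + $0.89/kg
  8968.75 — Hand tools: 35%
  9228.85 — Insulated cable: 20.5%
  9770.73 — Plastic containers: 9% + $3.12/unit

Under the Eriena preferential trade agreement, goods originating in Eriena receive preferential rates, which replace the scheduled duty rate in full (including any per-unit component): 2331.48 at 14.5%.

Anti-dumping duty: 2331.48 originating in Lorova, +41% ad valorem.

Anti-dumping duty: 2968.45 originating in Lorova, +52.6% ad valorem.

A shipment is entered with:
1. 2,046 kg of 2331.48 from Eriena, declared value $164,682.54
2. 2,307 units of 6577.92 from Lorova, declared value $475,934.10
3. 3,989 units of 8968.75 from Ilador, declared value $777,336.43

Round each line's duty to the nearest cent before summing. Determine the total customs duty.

Line 1 (2331.48, Eriena, 2,046 kg, $164,682.54):
Base rate for 2331.48 is 17% + $3.60/kg.
Origin Eriena qualifies under the Solia–Eriena agreement and 2331.48 is covered: preferential rate 14.5% applies instead.
The additional-duty order on 2331.48 targets Lorova, not Eriena; it does not apply.
Duty = $164,682.54 × 14.5% = $23,878.97.
Line 2 (6577.92, Lorova, 2,307 units, $475,934.10):
Base rate for 6577.92 is 20% + $3.81/unit.
Duty = $475,934.10 × 20% + 2,307 × $3.81 = $103,976.49.
Line 3 (8968.75, Ilador, 3,989 units, $777,336.43):
Base rate for 8968.75 is 35%.
Duty = $777,336.43 × 35% = $272,067.75.
Total = $23,878.97 + $103,976.49 + $272,067.75 = $399,923.21.

$399,923.21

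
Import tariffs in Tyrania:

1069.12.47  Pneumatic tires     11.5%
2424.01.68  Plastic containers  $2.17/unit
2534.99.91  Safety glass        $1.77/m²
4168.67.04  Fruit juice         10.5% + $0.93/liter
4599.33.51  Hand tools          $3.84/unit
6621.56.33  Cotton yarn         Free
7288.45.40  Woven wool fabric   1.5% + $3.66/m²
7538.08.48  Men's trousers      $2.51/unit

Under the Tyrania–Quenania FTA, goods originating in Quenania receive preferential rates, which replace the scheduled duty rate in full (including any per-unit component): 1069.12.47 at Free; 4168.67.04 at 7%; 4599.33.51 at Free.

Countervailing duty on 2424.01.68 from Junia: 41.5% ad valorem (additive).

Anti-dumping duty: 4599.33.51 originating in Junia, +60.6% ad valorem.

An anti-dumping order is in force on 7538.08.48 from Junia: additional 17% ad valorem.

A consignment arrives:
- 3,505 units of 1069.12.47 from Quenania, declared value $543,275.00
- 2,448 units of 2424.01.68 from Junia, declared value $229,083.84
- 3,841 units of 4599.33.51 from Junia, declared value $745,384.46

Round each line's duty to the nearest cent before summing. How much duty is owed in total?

$566,834.37

Line 1 (1069.12.47, Quenania, 3,505 units, $543,275.00):
Base rate for 1069.12.47 is 11.5%.
Origin Quenania qualifies under the Tyrania–Quenania agreement and 1069.12.47 is covered: preferential rate Free applies instead.
Duty = $543,275.00 × 0% = $0.00.
Line 2 (2424.01.68, Junia, 2,448 units, $229,083.84):
Base rate for 2424.01.68 is $2.17/unit.
Additional duty on 2424.01.68 from Junia: +41.5% ad valorem. Applied ad valorem rate = 41.5%.
Duty = $229,083.84 × 41.5% + 2,448 × $2.17 = $100,381.95.
Line 3 (4599.33.51, Junia, 3,841 units, $745,384.46):
Base rate for 4599.33.51 is $3.84/unit.
4599.33.51 has an FTA preferential rate, but origin Junia is not Quenania; base rate stands.
Additional duty on 4599.33.51 from Junia: +60.6% ad valorem. Applied ad valorem rate = 60.6%.
Duty = $745,384.46 × 60.6% + 3,841 × $3.84 = $466,452.42.
Total = $0.00 + $100,381.95 + $466,452.42 = $566,834.37.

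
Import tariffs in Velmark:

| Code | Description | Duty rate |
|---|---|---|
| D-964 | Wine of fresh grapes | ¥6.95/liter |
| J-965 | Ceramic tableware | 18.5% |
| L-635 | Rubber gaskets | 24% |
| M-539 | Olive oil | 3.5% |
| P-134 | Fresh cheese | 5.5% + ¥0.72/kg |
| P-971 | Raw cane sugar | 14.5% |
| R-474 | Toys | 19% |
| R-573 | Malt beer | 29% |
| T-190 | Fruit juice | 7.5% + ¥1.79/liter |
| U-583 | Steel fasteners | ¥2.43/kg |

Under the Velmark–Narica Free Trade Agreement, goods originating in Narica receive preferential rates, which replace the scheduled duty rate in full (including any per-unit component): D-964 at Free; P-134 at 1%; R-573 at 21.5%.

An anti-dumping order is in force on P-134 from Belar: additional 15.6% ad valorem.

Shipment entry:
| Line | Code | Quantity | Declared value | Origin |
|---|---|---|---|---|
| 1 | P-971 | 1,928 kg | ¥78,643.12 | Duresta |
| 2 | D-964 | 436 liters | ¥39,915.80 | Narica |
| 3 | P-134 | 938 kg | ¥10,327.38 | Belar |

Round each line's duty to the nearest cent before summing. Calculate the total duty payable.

¥14,257.69

Line 1 (P-971, Duresta, 1,928 kg, ¥78,643.12):
Base rate for P-971 is 14.5%.
Duty = ¥78,643.12 × 14.5% = ¥11,403.25.
Line 2 (D-964, Narica, 436 liters, ¥39,915.80):
Base rate for D-964 is ¥6.95/liter.
Origin Narica qualifies under the Velmark–Narica agreement and D-964 is covered: preferential rate Free applies instead.
Duty = ¥39,915.80 × 0% = ¥0.00.
Line 3 (P-134, Belar, 938 kg, ¥10,327.38):
Base rate for P-134 is 5.5% + ¥0.72/kg.
P-134 has an FTA preferential rate, but origin Belar is not Narica; base rate stands.
Additional duty on P-134 from Belar: +15.6%. Applied ad valorem rate: 5.5% + 15.6% = 21.1%.
Duty = ¥10,327.38 × 21.1% + 938 × ¥0.72 = ¥2,854.44.
Total = ¥11,403.25 + ¥0.00 + ¥2,854.44 = ¥14,257.69.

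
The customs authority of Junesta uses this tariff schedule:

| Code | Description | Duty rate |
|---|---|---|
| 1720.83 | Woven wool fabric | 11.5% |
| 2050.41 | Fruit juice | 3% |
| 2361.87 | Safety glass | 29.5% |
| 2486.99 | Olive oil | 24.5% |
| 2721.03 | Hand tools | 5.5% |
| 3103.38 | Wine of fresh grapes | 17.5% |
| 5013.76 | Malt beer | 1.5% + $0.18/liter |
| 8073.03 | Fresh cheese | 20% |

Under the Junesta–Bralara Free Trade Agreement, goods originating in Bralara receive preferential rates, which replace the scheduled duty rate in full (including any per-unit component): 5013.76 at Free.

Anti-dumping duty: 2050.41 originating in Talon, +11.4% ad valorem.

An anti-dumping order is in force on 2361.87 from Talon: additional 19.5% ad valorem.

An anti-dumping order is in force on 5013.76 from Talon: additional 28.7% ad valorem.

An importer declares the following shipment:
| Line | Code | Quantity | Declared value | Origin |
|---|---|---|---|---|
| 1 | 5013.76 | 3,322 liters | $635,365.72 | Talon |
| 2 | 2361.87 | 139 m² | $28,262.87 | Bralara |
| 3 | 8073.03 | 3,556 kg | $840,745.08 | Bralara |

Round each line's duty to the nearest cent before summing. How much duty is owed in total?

$368,964.98

Line 1 (5013.76, Talon, 3,322 liters, $635,365.72):
Base rate for 5013.76 is 1.5% + $0.18/liter.
5013.76 has an FTA preferential rate, but origin Talon is not Bralara; base rate stands.
Additional duty on 5013.76 from Talon: +28.7%. Applied ad valorem rate: 1.5% + 28.7% = 30.2%.
Duty = $635,365.72 × 30.2% + 3,322 × $0.18 = $192,478.41.
Line 2 (2361.87, Bralara, 139 m², $28,262.87):
Base rate for 2361.87 is 29.5%.
Origin Bralara is the FTA partner but 2361.87 is not on the preference list; base rate stands.
The additional-duty order on 2361.87 targets Talon, not Bralara; it does not apply.
Duty = $28,262.87 × 29.5% = $8,337.55.
Line 3 (8073.03, Bralara, 3,556 kg, $840,745.08):
Base rate for 8073.03 is 20%.
Origin Bralara is the FTA partner but 8073.03 is not on the preference list; base rate stands.
Duty = $840,745.08 × 20% = $168,149.02.
Total = $192,478.41 + $8,337.55 + $168,149.02 = $368,964.98.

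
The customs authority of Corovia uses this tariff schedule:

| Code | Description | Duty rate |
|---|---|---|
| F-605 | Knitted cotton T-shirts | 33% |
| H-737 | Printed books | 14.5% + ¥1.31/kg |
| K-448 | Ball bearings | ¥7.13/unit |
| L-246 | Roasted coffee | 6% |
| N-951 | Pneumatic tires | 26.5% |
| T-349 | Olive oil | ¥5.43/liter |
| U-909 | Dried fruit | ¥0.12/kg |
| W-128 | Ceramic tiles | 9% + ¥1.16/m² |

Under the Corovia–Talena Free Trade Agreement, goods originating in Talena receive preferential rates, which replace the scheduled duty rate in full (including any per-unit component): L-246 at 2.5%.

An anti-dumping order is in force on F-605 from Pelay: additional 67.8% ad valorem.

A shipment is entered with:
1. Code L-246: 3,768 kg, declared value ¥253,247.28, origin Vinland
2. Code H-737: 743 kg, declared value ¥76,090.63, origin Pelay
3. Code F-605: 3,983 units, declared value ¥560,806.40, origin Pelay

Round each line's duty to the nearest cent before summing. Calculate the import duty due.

Line 1 (L-246, Vinland, 3,768 kg, ¥253,247.28):
Base rate for L-246 is 6%.
L-246 has an FTA preferential rate, but origin Vinland is not Talena; base rate stands.
Duty = ¥253,247.28 × 6% = ¥15,194.84.
Line 2 (H-737, Pelay, 743 kg, ¥76,090.63):
Base rate for H-737 is 14.5% + ¥1.31/kg.
Duty = ¥76,090.63 × 14.5% + 743 × ¥1.31 = ¥12,006.47.
Line 3 (F-605, Pelay, 3,983 units, ¥560,806.40):
Base rate for F-605 is 33%.
Additional duty on F-605 from Pelay: +67.8%. Applied ad valorem rate: 33% + 67.8% = 100.8%.
Duty = ¥560,806.40 × 100.8% = ¥565,292.85.
Total = ¥15,194.84 + ¥12,006.47 + ¥565,292.85 = ¥592,494.16.

¥592,494.16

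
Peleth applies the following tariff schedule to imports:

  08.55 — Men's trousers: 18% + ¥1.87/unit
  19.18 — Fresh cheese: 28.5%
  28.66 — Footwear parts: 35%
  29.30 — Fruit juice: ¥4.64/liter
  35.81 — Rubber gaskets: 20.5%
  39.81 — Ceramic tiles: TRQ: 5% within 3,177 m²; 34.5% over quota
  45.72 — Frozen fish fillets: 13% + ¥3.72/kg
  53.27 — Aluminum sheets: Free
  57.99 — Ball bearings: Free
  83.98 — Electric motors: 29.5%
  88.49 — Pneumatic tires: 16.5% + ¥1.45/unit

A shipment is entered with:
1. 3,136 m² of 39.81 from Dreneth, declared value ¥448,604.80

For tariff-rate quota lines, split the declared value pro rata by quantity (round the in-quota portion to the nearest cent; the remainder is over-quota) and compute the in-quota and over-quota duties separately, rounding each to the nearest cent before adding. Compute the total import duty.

¥22,430.24

Line 1 (39.81, Dreneth, 3,136 m², ¥448,604.80):
Code 39.81 is under a tariff-rate quota (threshold 3,177 m²). Quantity 3,136 m² is within the quota, so the in-quota rate 5% applies to the full value.
Duty = ¥448,604.80 × 5% = ¥22,430.24.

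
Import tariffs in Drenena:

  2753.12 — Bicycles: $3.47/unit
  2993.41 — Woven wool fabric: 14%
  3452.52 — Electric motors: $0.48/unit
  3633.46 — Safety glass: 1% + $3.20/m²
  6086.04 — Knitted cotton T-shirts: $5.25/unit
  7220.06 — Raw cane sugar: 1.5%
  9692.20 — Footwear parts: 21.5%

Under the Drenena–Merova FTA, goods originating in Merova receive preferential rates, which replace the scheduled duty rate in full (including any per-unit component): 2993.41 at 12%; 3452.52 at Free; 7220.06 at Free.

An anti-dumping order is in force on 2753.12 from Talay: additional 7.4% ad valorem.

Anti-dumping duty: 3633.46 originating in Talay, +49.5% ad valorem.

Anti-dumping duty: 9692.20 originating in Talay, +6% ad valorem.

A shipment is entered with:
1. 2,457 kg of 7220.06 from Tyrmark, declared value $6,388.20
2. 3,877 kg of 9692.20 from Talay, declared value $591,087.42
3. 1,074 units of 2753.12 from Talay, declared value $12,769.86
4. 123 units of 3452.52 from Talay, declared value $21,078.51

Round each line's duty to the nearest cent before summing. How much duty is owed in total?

Line 1 (7220.06, Tyrmark, 2,457 kg, $6,388.20):
Base rate for 7220.06 is 1.5%.
7220.06 has an FTA preferential rate, but origin Tyrmark is not Merova; base rate stands.
Duty = $6,388.20 × 1.5% = $95.82.
Line 2 (9692.20, Talay, 3,877 kg, $591,087.42):
Base rate for 9692.20 is 21.5%.
Additional duty on 9692.20 from Talay: +6%. Applied ad valorem rate: 21.5% + 6% = 27.5%.
Duty = $591,087.42 × 27.5% = $162,549.04.
Line 3 (2753.12, Talay, 1,074 units, $12,769.86):
Base rate for 2753.12 is $3.47/unit.
Additional duty on 2753.12 from Talay: +7.4% ad valorem. Applied ad valorem rate = 7.4%.
Duty = $12,769.86 × 7.4% + 1,074 × $3.47 = $4,671.75.
Line 4 (3452.52, Talay, 123 units, $21,078.51):
Base rate for 3452.52 is $0.48/unit.
3452.52 has an FTA preferential rate, but origin Talay is not Merova; base rate stands.
Duty = 123 × $0.48 = $59.04.
Total = $95.82 + $162,549.04 + $4,671.75 + $59.04 = $167,375.65.

$167,375.65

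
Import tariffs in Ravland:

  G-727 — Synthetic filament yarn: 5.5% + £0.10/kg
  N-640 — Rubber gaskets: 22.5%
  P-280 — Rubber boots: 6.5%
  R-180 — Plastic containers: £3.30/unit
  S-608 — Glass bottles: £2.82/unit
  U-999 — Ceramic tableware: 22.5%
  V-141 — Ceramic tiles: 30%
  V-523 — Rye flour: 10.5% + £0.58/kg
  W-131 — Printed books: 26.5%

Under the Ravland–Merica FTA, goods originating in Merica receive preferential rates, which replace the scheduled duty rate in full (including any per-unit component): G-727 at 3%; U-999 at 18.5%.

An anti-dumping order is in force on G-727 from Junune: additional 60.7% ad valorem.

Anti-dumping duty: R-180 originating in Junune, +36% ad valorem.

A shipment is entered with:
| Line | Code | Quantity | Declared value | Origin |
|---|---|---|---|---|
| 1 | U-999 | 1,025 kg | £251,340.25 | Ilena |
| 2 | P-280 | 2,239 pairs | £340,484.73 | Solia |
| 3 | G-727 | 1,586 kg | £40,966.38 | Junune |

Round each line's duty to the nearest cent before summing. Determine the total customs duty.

£105,961.41

Line 1 (U-999, Ilena, 1,025 kg, £251,340.25):
Base rate for U-999 is 22.5%.
U-999 has an FTA preferential rate, but origin Ilena is not Merica; base rate stands.
Duty = £251,340.25 × 22.5% = £56,551.56.
Line 2 (P-280, Solia, 2,239 pairs, £340,484.73):
Base rate for P-280 is 6.5%.
Duty = £340,484.73 × 6.5% = £22,131.51.
Line 3 (G-727, Junune, 1,586 kg, £40,966.38):
Base rate for G-727 is 5.5% + £0.10/kg.
G-727 has an FTA preferential rate, but origin Junune is not Merica; base rate stands.
Additional duty on G-727 from Junune: +60.7%. Applied ad valorem rate: 5.5% + 60.7% = 66.2%.
Duty = £40,966.38 × 66.2% + 1,586 × £0.10 = £27,278.34.
Total = £56,551.56 + £22,131.51 + £27,278.34 = £105,961.41.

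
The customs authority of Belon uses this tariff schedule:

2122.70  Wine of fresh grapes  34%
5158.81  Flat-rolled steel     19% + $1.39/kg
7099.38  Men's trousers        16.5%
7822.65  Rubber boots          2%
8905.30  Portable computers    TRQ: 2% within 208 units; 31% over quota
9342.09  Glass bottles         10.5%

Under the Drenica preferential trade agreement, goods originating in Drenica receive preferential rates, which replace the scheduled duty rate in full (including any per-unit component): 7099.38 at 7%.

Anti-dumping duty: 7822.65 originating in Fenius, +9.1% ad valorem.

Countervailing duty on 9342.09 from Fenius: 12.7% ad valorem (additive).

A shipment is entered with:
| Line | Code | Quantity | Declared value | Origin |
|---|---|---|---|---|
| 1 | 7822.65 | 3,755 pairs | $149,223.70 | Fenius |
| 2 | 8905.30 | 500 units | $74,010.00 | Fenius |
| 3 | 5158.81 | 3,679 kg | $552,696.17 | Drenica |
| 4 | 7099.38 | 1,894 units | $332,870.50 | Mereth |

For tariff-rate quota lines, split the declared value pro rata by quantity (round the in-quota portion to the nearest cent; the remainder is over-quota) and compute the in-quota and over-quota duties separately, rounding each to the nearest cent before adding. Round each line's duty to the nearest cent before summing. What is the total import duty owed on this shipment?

$195,628.07

Line 1 (7822.65, Fenius, 3,755 pairs, $149,223.70):
Base rate for 7822.65 is 2%.
Additional duty on 7822.65 from Fenius: +9.1%. Applied ad valorem rate: 2% + 9.1% = 11.1%.
Duty = $149,223.70 × 11.1% = $16,563.83.
Line 2 (8905.30, Fenius, 500 units, $74,010.00):
Code 8905.30 is under a tariff-rate quota (threshold 208 units). In-quota: 208 units at 2%; over-quota: 292 units at 31%.
Pro-rata value split: in-quota = $74,010.00 × 208/500 = $30,788.16; over-quota = $74,010.00 − $30,788.16 = $43,221.84.
In-quota duty = $30,788.16 × 2% = $615.76. Over-quota duty = $43,221.84 × 31% = $13,398.77.
Line duty = $615.76 + $13,398.77 = $14,014.53.
Line 3 (5158.81, Drenica, 3,679 kg, $552,696.17):
Base rate for 5158.81 is 19% + $1.39/kg.
Origin Drenica is the FTA partner but 5158.81 is not on the preference list; base rate stands.
Duty = $552,696.17 × 19% + 3,679 × $1.39 = $110,126.08.
Line 4 (7099.38, Mereth, 1,894 units, $332,870.50):
Base rate for 7099.38 is 16.5%.
7099.38 has an FTA preferential rate, but origin Mereth is not Drenica; base rate stands.
Duty = $332,870.50 × 16.5% = $54,923.63.
Total = $16,563.83 + $14,014.53 + $110,126.08 + $54,923.63 = $195,628.07.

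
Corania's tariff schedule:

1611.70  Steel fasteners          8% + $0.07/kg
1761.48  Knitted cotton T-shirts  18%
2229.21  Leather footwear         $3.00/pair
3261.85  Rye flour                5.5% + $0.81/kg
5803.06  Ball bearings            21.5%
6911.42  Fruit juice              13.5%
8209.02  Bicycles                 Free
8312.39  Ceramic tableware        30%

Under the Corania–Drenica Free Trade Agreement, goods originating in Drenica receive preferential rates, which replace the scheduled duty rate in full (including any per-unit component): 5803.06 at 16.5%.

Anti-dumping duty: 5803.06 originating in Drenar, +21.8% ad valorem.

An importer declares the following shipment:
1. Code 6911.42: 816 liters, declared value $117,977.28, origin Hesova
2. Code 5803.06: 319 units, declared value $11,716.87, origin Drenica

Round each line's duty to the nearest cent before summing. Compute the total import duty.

Line 1 (6911.42, Hesova, 816 liters, $117,977.28):
Base rate for 6911.42 is 13.5%.
Duty = $117,977.28 × 13.5% = $15,926.93.
Line 2 (5803.06, Drenica, 319 units, $11,716.87):
Base rate for 5803.06 is 21.5%.
Origin Drenica qualifies under the Corania–Drenica agreement and 5803.06 is covered: preferential rate 16.5% applies instead.
The additional-duty order on 5803.06 targets Drenar, not Drenica; it does not apply.
Duty = $11,716.87 × 16.5% = $1,933.28.
Total = $15,926.93 + $1,933.28 = $17,860.21.

$17,860.21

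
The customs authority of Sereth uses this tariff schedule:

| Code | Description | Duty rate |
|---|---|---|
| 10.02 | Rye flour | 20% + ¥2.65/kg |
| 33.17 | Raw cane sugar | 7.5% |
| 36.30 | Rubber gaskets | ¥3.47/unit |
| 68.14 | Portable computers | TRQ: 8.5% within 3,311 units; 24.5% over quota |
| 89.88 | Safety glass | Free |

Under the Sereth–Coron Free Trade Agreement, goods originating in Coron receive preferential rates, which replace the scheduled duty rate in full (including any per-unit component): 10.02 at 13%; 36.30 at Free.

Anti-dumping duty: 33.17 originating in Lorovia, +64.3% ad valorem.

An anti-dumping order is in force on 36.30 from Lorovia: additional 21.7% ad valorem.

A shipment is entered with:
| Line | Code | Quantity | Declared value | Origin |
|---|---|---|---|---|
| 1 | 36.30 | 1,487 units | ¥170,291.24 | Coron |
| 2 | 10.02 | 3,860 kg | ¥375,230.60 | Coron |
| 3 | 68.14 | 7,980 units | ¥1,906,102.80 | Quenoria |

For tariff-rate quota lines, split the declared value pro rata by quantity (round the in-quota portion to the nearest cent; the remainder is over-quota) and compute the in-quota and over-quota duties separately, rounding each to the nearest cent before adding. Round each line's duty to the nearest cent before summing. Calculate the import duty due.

¥389,236.69

Line 1 (36.30, Coron, 1,487 units, ¥170,291.24):
Base rate for 36.30 is ¥3.47/unit.
Origin Coron qualifies under the Sereth–Coron agreement and 36.30 is covered: preferential rate Free applies instead.
The additional-duty order on 36.30 targets Lorovia, not Coron; it does not apply.
Duty = ¥170,291.24 × 0% = ¥0.00.
Line 2 (10.02, Coron, 3,860 kg, ¥375,230.60):
Base rate for 10.02 is 20% + ¥2.65/kg.
Origin Coron qualifies under the Sereth–Coron agreement and 10.02 is covered: preferential rate 13% applies instead.
Duty = ¥375,230.60 × 13% = ¥48,779.98.
Line 3 (68.14, Quenoria, 7,980 units, ¥1,906,102.80):
Code 68.14 is under a tariff-rate quota (threshold 3,311 units). In-quota: 3,311 units at 8.5%; over-quota: 4,669 units at 24.5%.
Pro-rata value split: in-quota = ¥1,906,102.80 × 3,311/7,980 = ¥790,865.46; over-quota = ¥1,906,102.80 − ¥790,865.46 = ¥1,115,237.34.
In-quota duty = ¥790,865.46 × 8.5% = ¥67,223.56. Over-quota duty = ¥1,115,237.34 × 24.5% = ¥273,233.15.
Line duty = ¥67,223.56 + ¥273,233.15 = ¥340,456.71.
Total = ¥0.00 + ¥48,779.98 + ¥340,456.71 = ¥389,236.69.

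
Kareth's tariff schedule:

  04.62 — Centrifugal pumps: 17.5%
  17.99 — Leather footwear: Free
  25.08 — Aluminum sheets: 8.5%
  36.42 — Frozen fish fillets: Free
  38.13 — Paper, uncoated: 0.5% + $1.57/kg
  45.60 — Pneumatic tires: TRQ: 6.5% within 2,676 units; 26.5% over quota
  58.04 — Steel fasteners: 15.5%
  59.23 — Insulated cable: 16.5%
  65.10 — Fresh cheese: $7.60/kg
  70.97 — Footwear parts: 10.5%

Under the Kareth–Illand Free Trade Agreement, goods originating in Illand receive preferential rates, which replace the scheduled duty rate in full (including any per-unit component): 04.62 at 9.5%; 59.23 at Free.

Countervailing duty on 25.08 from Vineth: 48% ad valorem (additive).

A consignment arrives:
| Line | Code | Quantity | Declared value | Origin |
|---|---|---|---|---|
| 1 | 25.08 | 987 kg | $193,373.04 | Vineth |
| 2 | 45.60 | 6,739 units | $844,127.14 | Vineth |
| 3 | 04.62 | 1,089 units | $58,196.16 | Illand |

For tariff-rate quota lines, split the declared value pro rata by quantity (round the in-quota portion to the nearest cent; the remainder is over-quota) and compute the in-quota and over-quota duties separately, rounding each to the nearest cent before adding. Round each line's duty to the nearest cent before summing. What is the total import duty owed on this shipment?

Line 1 (25.08, Vineth, 987 kg, $193,373.04):
Base rate for 25.08 is 8.5%.
Additional duty on 25.08 from Vineth: +48%. Applied ad valorem rate: 8.5% + 48% = 56.5%.
Duty = $193,373.04 × 56.5% = $109,255.77.
Line 2 (45.60, Vineth, 6,739 units, $844,127.14):
Code 45.60 is under a tariff-rate quota (threshold 2,676 units). In-quota: 2,676 units at 6.5%; over-quota: 4,063 units at 26.5%.
Pro-rata value split: in-quota = $844,127.14 × 2,676/6,739 = $335,195.76; over-quota = $844,127.14 − $335,195.76 = $508,931.38.
In-quota duty = $335,195.76 × 6.5% = $21,787.72. Over-quota duty = $508,931.38 × 26.5% = $134,866.82.
Line duty = $21,787.72 + $134,866.82 = $156,654.54.
Line 3 (04.62, Illand, 1,089 units, $58,196.16):
Base rate for 04.62 is 17.5%.
Origin Illand qualifies under the Kareth–Illand agreement and 04.62 is covered: preferential rate 9.5% applies instead.
Duty = $58,196.16 × 9.5% = $5,528.64.
Total = $109,255.77 + $156,654.54 + $5,528.64 = $271,438.95.

$271,438.95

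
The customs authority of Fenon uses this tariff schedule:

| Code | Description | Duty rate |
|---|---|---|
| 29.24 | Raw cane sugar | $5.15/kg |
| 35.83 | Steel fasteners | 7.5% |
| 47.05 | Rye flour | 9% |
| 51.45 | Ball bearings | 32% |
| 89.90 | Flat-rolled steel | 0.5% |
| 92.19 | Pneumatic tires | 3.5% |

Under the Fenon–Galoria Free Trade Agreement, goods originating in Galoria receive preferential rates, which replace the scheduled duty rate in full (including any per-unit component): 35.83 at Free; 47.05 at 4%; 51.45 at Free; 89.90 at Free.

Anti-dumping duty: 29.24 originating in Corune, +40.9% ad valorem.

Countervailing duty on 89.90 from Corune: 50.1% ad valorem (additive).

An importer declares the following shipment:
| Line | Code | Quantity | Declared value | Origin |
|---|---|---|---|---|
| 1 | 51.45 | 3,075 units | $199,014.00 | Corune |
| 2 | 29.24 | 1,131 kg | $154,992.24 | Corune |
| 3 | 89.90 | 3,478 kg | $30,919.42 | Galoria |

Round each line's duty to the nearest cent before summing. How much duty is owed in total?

$132,900.96

Line 1 (51.45, Corune, 3,075 units, $199,014.00):
Base rate for 51.45 is 32%.
51.45 has an FTA preferential rate, but origin Corune is not Galoria; base rate stands.
Duty = $199,014.00 × 32% = $63,684.48.
Line 2 (29.24, Corune, 1,131 kg, $154,992.24):
Base rate for 29.24 is $5.15/kg.
Additional duty on 29.24 from Corune: +40.9% ad valorem. Applied ad valorem rate = 40.9%.
Duty = $154,992.24 × 40.9% + 1,131 × $5.15 = $69,216.48.
Line 3 (89.90, Galoria, 3,478 kg, $30,919.42):
Base rate for 89.90 is 0.5%.
Origin Galoria qualifies under the Fenon–Galoria agreement and 89.90 is covered: preferential rate Free applies instead.
The additional-duty order on 89.90 targets Corune, not Galoria; it does not apply.
Duty = $30,919.42 × 0% = $0.00.
Total = $63,684.48 + $69,216.48 + $0.00 = $132,900.96.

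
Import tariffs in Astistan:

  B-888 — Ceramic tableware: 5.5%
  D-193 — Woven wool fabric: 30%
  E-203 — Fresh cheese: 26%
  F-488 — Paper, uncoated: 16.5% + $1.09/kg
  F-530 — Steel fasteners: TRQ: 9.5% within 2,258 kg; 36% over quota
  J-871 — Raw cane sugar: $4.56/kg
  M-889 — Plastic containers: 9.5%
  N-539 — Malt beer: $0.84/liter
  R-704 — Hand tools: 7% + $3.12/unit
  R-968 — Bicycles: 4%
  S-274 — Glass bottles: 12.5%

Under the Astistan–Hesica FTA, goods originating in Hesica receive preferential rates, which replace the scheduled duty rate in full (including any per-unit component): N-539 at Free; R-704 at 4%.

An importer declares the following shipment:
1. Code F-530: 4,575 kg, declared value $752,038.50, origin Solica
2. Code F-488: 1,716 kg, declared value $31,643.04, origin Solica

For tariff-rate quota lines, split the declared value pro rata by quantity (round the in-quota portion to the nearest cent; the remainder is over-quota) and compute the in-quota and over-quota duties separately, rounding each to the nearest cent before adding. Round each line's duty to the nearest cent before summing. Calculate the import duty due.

$179,465.34

Line 1 (F-530, Solica, 4,575 kg, $752,038.50):
Code F-530 is under a tariff-rate quota (threshold 2,258 kg). In-quota: 2,258 kg at 9.5%; over-quota: 2,317 kg at 36%.
Pro-rata value split: in-quota = $752,038.50 × 2,258/4,575 = $371,170.04; over-quota = $752,038.50 − $371,170.04 = $380,868.46.
In-quota duty = $371,170.04 × 9.5% = $35,261.15. Over-quota duty = $380,868.46 × 36% = $137,112.65.
Line duty = $35,261.15 + $137,112.65 = $172,373.80.
Line 2 (F-488, Solica, 1,716 kg, $31,643.04):
Base rate for F-488 is 16.5% + $1.09/kg.
Duty = $31,643.04 × 16.5% + 1,716 × $1.09 = $7,091.54.
Total = $172,373.80 + $7,091.54 = $179,465.34.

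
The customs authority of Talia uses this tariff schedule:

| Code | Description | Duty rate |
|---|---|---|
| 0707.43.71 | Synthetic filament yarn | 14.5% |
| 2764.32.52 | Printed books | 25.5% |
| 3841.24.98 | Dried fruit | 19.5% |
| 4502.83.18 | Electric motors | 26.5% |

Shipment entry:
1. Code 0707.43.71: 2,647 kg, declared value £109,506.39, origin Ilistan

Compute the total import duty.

Line 1 (0707.43.71, Ilistan, 2,647 kg, £109,506.39):
Base rate for 0707.43.71 is 14.5%.
Duty = £109,506.39 × 14.5% = £15,878.43.

£15,878.43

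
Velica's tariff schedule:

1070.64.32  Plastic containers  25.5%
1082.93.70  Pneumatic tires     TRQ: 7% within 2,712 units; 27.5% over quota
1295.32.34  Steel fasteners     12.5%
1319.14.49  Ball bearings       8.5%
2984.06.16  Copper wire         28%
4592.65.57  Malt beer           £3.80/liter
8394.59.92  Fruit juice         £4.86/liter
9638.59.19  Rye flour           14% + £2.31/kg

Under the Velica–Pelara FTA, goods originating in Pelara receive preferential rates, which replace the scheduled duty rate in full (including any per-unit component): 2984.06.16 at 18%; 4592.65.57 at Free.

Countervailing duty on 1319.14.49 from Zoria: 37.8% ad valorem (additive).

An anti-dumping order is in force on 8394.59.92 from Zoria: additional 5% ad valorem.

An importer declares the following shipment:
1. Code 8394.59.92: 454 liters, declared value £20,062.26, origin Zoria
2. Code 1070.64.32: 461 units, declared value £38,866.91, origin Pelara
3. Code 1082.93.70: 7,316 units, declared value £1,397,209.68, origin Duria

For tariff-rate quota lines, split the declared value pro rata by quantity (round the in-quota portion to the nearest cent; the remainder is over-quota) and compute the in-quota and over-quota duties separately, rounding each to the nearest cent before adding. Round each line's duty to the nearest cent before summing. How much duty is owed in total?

£291,176.03

Line 1 (8394.59.92, Zoria, 454 liters, £20,062.26):
Base rate for 8394.59.92 is £4.86/liter.
Additional duty on 8394.59.92 from Zoria: +5% ad valorem. Applied ad valorem rate = 5%.
Duty = £20,062.26 × 5% + 454 × £4.86 = £3,209.55.
Line 2 (1070.64.32, Pelara, 461 units, £38,866.91):
Base rate for 1070.64.32 is 25.5%.
Origin Pelara is the FTA partner but 1070.64.32 is not on the preference list; base rate stands.
Duty = £38,866.91 × 25.5% = £9,911.06.
Line 3 (1082.93.70, Duria, 7,316 units, £1,397,209.68):
Code 1082.93.70 is under a tariff-rate quota (threshold 2,712 units). In-quota: 2,712 units at 7%; over-quota: 4,604 units at 27.5%.
Pro-rata value split: in-quota = £1,397,209.68 × 2,712/7,316 = £517,937.76; over-quota = £1,397,209.68 − £517,937.76 = £879,271.92.
In-quota duty = £517,937.76 × 7% = £36,255.64. Over-quota duty = £879,271.92 × 27.5% = £241,799.78.
Line duty = £36,255.64 + £241,799.78 = £278,055.42.
Total = £3,209.55 + £9,911.06 + £278,055.42 = £291,176.03.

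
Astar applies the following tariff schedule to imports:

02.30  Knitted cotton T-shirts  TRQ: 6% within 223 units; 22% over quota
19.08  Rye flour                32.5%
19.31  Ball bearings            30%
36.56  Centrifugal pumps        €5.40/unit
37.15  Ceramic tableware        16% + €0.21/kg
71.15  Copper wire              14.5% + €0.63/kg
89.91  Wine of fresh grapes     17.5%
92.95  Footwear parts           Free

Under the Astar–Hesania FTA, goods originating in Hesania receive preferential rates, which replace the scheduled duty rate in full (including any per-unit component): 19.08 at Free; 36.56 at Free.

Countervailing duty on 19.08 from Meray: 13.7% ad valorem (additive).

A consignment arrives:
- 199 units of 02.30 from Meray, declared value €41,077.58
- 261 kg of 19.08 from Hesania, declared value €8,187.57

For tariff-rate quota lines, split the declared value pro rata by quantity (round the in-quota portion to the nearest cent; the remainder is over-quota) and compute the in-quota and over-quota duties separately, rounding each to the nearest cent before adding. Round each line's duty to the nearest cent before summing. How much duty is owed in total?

€2,464.65

Line 1 (02.30, Meray, 199 units, €41,077.58):
Code 02.30 is under a tariff-rate quota (threshold 223 units). Quantity 199 units is within the quota, so the in-quota rate 6% applies to the full value.
Duty = €41,077.58 × 6% = €2,464.65.
Line 2 (19.08, Hesania, 261 kg, €8,187.57):
Base rate for 19.08 is 32.5%.
Origin Hesania qualifies under the Astar–Hesania agreement and 19.08 is covered: preferential rate Free applies instead.
The additional-duty order on 19.08 targets Meray, not Hesania; it does not apply.
Duty = €8,187.57 × 0% = €0.00.
Total = €2,464.65 + €0.00 = €2,464.65.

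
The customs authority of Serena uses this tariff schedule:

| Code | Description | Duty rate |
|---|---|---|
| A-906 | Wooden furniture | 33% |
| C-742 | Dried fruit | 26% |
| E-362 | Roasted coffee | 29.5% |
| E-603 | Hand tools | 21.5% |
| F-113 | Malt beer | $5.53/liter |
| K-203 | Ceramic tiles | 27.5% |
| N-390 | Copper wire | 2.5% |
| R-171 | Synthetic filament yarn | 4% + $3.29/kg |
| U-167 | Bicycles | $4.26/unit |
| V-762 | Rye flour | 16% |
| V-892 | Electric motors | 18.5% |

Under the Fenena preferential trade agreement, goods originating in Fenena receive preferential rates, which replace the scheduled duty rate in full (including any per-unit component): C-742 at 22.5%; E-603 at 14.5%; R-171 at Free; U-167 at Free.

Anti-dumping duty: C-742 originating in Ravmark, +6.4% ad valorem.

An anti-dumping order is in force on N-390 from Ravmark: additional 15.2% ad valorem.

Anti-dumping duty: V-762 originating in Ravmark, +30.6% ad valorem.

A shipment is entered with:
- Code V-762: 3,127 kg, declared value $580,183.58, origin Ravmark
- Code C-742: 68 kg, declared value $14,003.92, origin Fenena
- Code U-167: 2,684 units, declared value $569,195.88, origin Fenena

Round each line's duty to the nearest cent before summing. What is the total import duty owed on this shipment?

Line 1 (V-762, Ravmark, 3,127 kg, $580,183.58):
Base rate for V-762 is 16%.
Additional duty on V-762 from Ravmark: +30.6%. Applied ad valorem rate: 16% + 30.6% = 46.6%.
Duty = $580,183.58 × 46.6% = $270,365.55.
Line 2 (C-742, Fenena, 68 kg, $14,003.92):
Base rate for C-742 is 26%.
Origin Fenena qualifies under the Serena–Fenena agreement and C-742 is covered: preferential rate 22.5% applies instead.
The additional-duty order on C-742 targets Ravmark, not Fenena; it does not apply.
Duty = $14,003.92 × 22.5% = $3,150.88.
Line 3 (U-167, Fenena, 2,684 units, $569,195.88):
Base rate for U-167 is $4.26/unit.
Origin Fenena qualifies under the Serena–Fenena agreement and U-167 is covered: preferential rate Free applies instead.
Duty = $569,195.88 × 0% = $0.00.
Total = $270,365.55 + $3,150.88 + $0.00 = $273,516.43.

$273,516.43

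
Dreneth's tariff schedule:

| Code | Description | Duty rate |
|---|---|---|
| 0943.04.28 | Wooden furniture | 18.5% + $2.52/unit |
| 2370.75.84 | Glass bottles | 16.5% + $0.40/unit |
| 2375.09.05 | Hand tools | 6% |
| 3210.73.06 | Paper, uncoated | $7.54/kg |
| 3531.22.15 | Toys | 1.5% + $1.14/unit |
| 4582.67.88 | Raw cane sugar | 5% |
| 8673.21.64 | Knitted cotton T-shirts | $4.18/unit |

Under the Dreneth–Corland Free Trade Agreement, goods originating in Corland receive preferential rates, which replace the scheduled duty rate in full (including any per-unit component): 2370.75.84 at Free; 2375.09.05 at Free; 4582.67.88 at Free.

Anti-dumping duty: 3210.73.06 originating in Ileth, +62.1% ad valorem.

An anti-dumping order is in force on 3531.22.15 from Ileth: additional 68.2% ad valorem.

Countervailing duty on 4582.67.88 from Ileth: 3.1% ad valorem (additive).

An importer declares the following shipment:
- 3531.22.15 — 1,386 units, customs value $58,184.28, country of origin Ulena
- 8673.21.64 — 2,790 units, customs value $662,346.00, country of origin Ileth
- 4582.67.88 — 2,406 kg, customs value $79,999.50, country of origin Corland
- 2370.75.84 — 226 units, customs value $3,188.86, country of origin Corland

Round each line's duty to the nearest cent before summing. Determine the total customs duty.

Line 1 (3531.22.15, Ulena, 1,386 units, $58,184.28):
Base rate for 3531.22.15 is 1.5% + $1.14/unit.
The additional-duty order on 3531.22.15 targets Ileth, not Ulena; it does not apply.
Duty = $58,184.28 × 1.5% + 1,386 × $1.14 = $2,452.80.
Line 2 (8673.21.64, Ileth, 2,790 units, $662,346.00):
Base rate for 8673.21.64 is $4.18/unit.
Duty = 2,790 × $4.18 = $11,662.20.
Line 3 (4582.67.88, Corland, 2,406 kg, $79,999.50):
Base rate for 4582.67.88 is 5%.
Origin Corland qualifies under the Dreneth–Corland agreement and 4582.67.88 is covered: preferential rate Free applies instead.
The additional-duty order on 4582.67.88 targets Ileth, not Corland; it does not apply.
Duty = $79,999.50 × 0% = $0.00.
Line 4 (2370.75.84, Corland, 226 units, $3,188.86):
Base rate for 2370.75.84 is 16.5% + $0.40/unit.
Origin Corland qualifies under the Dreneth–Corland agreement and 2370.75.84 is covered: preferential rate Free applies instead.
Duty = $3,188.86 × 0% = $0.00.
Total = $2,452.80 + $11,662.20 + $0.00 + $0.00 = $14,115.00.

$14,115.00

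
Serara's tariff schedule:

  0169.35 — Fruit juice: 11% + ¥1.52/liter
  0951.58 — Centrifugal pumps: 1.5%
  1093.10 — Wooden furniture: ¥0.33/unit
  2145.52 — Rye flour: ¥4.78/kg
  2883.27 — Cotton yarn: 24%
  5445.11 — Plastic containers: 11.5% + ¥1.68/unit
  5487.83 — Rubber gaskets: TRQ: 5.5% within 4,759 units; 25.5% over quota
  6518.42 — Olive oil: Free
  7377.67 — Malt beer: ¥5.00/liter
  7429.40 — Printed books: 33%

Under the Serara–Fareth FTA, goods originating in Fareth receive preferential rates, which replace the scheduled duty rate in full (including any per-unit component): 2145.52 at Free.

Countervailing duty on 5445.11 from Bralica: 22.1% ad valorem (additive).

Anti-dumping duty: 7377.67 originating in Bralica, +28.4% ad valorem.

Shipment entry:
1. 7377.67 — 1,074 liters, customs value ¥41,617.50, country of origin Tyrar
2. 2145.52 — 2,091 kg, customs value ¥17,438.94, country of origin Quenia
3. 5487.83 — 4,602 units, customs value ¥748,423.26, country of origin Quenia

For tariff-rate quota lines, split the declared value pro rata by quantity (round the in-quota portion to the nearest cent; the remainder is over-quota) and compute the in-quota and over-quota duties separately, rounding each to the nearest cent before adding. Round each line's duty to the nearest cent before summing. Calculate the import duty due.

¥56,528.26

Line 1 (7377.67, Tyrar, 1,074 liters, ¥41,617.50):
Base rate for 7377.67 is ¥5.00/liter.
The additional-duty order on 7377.67 targets Bralica, not Tyrar; it does not apply.
Duty = 1,074 × ¥5.00 = ¥5,370.00.
Line 2 (2145.52, Quenia, 2,091 kg, ¥17,438.94):
Base rate for 2145.52 is ¥4.78/kg.
2145.52 has an FTA preferential rate, but origin Quenia is not Fareth; base rate stands.
Duty = 2,091 × ¥4.78 = ¥9,994.98.
Line 3 (5487.83, Quenia, 4,602 units, ¥748,423.26):
Code 5487.83 is under a tariff-rate quota (threshold 4,759 units). Quantity 4,602 units is within the quota, so the in-quota rate 5.5% applies to the full value.
Duty = ¥748,423.26 × 5.5% = ¥41,163.28.
Total = ¥5,370.00 + ¥9,994.98 + ¥41,163.28 = ¥56,528.26.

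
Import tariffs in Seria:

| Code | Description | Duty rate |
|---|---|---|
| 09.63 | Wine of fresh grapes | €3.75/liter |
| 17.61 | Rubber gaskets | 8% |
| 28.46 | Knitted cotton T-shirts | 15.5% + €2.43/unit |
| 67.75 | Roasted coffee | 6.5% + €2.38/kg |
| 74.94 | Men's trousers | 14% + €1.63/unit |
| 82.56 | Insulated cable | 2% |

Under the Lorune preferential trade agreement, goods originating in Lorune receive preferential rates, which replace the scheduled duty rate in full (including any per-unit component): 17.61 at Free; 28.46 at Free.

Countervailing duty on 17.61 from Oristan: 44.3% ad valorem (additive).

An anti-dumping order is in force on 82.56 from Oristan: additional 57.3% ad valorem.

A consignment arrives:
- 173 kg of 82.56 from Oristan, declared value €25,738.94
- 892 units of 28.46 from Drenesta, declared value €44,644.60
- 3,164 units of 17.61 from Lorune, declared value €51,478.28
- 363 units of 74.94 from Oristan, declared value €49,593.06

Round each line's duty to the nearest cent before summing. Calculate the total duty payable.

Line 1 (82.56, Oristan, 173 kg, €25,738.94):
Base rate for 82.56 is 2%.
Additional duty on 82.56 from Oristan: +57.3%. Applied ad valorem rate: 2% + 57.3% = 59.3%.
Duty = €25,738.94 × 59.3% = €15,263.19.
Line 2 (28.46, Drenesta, 892 units, €44,644.60):
Base rate for 28.46 is 15.5% + €2.43/unit.
28.46 has an FTA preferential rate, but origin Drenesta is not Lorune; base rate stands.
Duty = €44,644.60 × 15.5% + 892 × €2.43 = €9,087.47.
Line 3 (17.61, Lorune, 3,164 units, €51,478.28):
Base rate for 17.61 is 8%.
Origin Lorune qualifies under the Seria–Lorune agreement and 17.61 is covered: preferential rate Free applies instead.
The additional-duty order on 17.61 targets Oristan, not Lorune; it does not apply.
Duty = €51,478.28 × 0% = €0.00.
Line 4 (74.94, Oristan, 363 units, €49,593.06):
Base rate for 74.94 is 14% + €1.63/unit.
Duty = €49,593.06 × 14% + 363 × €1.63 = €7,534.72.
Total = €15,263.19 + €9,087.47 + €0.00 + €7,534.72 = €31,885.38.

€31,885.38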